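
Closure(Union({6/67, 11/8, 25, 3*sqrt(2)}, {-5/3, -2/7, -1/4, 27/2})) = {-5/3, -2/7, -1/4, 6/67, 11/8, 27/2, 25, 3*sqrt(2)}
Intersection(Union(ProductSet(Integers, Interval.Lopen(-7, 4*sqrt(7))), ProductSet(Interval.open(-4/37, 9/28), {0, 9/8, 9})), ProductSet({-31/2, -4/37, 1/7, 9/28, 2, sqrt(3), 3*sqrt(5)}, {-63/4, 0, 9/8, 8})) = Union(ProductSet({1/7}, {0, 9/8}), ProductSet({2}, {0, 9/8, 8}))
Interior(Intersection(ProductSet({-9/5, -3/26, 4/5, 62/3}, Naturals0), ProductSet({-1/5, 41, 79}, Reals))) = EmptySet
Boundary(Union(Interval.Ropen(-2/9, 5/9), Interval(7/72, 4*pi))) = {-2/9, 4*pi}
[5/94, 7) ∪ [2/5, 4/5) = [5/94, 7)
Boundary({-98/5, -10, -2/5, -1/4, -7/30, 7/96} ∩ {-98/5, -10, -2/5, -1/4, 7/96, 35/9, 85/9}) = {-98/5, -10, -2/5, -1/4, 7/96}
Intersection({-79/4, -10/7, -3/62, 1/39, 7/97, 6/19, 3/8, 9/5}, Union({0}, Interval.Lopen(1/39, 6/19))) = {7/97, 6/19}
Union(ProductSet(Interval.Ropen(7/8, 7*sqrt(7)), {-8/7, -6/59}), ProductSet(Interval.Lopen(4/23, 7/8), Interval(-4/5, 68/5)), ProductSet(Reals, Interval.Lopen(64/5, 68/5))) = Union(ProductSet(Interval.Lopen(4/23, 7/8), Interval(-4/5, 68/5)), ProductSet(Interval.Ropen(7/8, 7*sqrt(7)), {-8/7, -6/59}), ProductSet(Reals, Interval.Lopen(64/5, 68/5)))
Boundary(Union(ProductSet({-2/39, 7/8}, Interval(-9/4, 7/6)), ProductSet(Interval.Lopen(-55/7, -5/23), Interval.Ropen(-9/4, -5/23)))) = Union(ProductSet({-55/7, -5/23}, Interval(-9/4, -5/23)), ProductSet({-2/39, 7/8}, Interval(-9/4, 7/6)), ProductSet(Interval(-55/7, -5/23), {-9/4, -5/23}))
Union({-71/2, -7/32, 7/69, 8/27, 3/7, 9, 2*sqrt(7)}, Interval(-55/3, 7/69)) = Union({-71/2, 8/27, 3/7, 9, 2*sqrt(7)}, Interval(-55/3, 7/69))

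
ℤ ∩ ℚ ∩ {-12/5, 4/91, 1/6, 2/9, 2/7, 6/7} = ∅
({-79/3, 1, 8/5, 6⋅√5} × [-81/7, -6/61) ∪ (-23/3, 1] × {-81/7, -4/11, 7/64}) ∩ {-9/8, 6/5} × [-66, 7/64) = {-9/8} × {-81/7, -4/11}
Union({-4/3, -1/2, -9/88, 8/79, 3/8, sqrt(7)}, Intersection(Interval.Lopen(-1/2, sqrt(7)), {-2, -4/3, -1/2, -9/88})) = {-4/3, -1/2, -9/88, 8/79, 3/8, sqrt(7)}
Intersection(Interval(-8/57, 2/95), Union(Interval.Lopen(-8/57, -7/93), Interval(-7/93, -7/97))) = Interval.Lopen(-8/57, -7/97)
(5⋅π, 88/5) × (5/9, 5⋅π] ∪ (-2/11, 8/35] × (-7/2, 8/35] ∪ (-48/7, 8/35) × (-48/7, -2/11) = ((-48/7, 8/35) × (-48/7, -2/11)) ∪ ((-2/11, 8/35] × (-7/2, 8/35]) ∪ ((5⋅π, 88/5) × (5/9, 5⋅π])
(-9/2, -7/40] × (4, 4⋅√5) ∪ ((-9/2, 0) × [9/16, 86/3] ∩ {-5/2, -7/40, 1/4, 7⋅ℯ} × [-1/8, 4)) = ({-5/2, -7/40} × [9/16, 4)) ∪ ((-9/2, -7/40] × (4, 4⋅√5))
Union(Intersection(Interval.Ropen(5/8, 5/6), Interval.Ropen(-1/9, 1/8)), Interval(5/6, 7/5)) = Interval(5/6, 7/5)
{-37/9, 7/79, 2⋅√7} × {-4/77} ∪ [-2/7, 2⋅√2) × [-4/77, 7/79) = ({-37/9, 7/79, 2⋅√7} × {-4/77}) ∪ ([-2/7, 2⋅√2) × [-4/77, 7/79))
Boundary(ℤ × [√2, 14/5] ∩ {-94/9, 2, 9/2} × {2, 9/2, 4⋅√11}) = {2} × {2}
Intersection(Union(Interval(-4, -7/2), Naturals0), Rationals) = Union(Intersection(Interval(-4, -7/2), Rationals), Naturals0)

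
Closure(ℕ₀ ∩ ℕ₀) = ℕ₀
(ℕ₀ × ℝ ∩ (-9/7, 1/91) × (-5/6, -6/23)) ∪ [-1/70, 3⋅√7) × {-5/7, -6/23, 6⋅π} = ({0} × (-5/6, -6/23)) ∪ ([-1/70, 3⋅√7) × {-5/7, -6/23, 6⋅π})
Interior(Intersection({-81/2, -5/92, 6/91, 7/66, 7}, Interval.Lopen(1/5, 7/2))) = EmptySet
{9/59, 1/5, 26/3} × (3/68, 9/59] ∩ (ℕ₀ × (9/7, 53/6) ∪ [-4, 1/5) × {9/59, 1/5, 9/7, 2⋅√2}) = {9/59} × {9/59}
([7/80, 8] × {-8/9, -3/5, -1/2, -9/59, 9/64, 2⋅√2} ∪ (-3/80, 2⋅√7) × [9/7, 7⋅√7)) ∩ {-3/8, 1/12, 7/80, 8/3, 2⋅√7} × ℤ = {1/12, 7/80, 8/3} × {2, 3, …, 18}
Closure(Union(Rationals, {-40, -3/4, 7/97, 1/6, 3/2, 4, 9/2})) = Reals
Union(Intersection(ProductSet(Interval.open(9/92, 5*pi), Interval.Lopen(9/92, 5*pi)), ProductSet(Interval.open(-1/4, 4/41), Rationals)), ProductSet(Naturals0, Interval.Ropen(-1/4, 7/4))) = ProductSet(Naturals0, Interval.Ropen(-1/4, 7/4))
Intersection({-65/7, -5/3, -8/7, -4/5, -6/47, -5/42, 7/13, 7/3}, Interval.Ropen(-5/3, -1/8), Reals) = {-5/3, -8/7, -4/5, -6/47}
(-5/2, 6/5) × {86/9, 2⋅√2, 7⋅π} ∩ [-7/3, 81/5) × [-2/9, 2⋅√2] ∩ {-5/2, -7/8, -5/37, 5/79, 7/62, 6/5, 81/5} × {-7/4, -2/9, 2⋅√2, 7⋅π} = {-7/8, -5/37, 5/79, 7/62} × {2⋅√2}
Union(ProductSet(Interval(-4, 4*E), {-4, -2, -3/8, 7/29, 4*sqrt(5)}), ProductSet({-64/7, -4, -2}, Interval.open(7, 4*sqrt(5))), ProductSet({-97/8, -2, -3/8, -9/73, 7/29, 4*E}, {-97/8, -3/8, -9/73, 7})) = Union(ProductSet({-64/7, -4, -2}, Interval.open(7, 4*sqrt(5))), ProductSet({-97/8, -2, -3/8, -9/73, 7/29, 4*E}, {-97/8, -3/8, -9/73, 7}), ProductSet(Interval(-4, 4*E), {-4, -2, -3/8, 7/29, 4*sqrt(5)}))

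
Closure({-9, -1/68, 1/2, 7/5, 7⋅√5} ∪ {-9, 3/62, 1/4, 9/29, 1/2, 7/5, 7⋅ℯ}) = {-9, -1/68, 3/62, 1/4, 9/29, 1/2, 7/5, 7⋅√5, 7⋅ℯ}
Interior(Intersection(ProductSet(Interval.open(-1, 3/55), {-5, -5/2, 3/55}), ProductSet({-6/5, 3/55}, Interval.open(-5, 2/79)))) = EmptySet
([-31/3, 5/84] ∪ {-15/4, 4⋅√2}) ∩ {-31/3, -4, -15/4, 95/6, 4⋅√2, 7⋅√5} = {-31/3, -4, -15/4, 4⋅√2}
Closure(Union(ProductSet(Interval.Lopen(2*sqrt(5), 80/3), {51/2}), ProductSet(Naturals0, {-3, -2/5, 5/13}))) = Union(ProductSet(Interval(2*sqrt(5), 80/3), {51/2}), ProductSet(Naturals0, {-3, -2/5, 5/13}))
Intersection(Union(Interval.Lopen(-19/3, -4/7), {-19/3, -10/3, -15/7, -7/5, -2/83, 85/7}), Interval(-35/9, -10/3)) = Interval(-35/9, -10/3)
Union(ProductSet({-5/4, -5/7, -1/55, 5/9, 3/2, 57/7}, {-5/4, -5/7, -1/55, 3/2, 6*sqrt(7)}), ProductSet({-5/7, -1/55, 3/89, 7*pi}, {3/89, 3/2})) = Union(ProductSet({-5/7, -1/55, 3/89, 7*pi}, {3/89, 3/2}), ProductSet({-5/4, -5/7, -1/55, 5/9, 3/2, 57/7}, {-5/4, -5/7, -1/55, 3/2, 6*sqrt(7)}))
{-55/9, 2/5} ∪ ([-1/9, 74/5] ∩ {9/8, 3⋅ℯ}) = {-55/9, 2/5, 9/8, 3⋅ℯ}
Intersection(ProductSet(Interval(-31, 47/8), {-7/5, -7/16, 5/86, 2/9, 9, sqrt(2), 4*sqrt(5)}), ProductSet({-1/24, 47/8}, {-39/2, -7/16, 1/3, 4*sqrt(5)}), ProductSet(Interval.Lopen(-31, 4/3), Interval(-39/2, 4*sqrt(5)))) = ProductSet({-1/24}, {-7/16, 4*sqrt(5)})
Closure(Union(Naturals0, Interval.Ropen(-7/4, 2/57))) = Union(Complement(Naturals0, Interval.open(-7/4, 2/57)), Interval(-7/4, 2/57), Naturals0)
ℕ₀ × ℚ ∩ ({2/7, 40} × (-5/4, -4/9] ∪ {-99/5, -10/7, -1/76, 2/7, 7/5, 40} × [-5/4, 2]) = {40} × (ℚ ∩ [-5/4, 2])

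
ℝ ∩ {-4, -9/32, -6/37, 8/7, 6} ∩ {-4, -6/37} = {-4, -6/37}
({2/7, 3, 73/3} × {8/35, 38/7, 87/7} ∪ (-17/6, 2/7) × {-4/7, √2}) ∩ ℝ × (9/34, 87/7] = ({2/7, 3, 73/3} × {38/7, 87/7}) ∪ ((-17/6, 2/7) × {√2})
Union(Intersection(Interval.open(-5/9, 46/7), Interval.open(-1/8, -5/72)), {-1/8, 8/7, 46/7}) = Union({8/7, 46/7}, Interval.Ropen(-1/8, -5/72))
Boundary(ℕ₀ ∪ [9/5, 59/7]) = {9/5, 59/7} ∪ (ℕ₀ \ (9/5, 59/7))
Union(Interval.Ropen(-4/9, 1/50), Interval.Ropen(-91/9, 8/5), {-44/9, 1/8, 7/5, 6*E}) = Union({6*E}, Interval.Ropen(-91/9, 8/5))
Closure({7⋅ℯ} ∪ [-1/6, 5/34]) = [-1/6, 5/34] ∪ {7⋅ℯ}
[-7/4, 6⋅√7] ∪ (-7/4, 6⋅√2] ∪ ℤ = ℤ ∪ [-7/4, 6⋅√7]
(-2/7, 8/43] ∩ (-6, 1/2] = (-2/7, 8/43]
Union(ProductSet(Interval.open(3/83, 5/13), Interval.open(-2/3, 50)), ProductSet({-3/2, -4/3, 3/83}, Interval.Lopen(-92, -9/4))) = Union(ProductSet({-3/2, -4/3, 3/83}, Interval.Lopen(-92, -9/4)), ProductSet(Interval.open(3/83, 5/13), Interval.open(-2/3, 50)))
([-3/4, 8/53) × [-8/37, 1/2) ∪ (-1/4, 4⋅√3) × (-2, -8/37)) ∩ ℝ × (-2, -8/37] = ([-3/4, 8/53) × {-8/37}) ∪ ((-1/4, 4⋅√3) × (-2, -8/37))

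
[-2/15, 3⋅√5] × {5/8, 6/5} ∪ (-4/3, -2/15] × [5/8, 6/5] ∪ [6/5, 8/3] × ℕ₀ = ([6/5, 8/3] × ℕ₀) ∪ ((-4/3, -2/15] × [5/8, 6/5]) ∪ ([-2/15, 3⋅√5] × {5/8, 6/5})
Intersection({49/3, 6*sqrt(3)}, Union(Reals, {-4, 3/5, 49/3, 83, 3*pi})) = {49/3, 6*sqrt(3)}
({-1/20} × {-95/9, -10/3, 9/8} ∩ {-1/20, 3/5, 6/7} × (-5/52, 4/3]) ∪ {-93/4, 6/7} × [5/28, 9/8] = ({-1/20} × {9/8}) ∪ ({-93/4, 6/7} × [5/28, 9/8])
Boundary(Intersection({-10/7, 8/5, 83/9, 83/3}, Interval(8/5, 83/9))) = {8/5, 83/9}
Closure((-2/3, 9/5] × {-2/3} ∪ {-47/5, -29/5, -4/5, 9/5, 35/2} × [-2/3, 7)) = ([-2/3, 9/5] × {-2/3}) ∪ ({-47/5, -29/5, -4/5, 9/5, 35/2} × [-2/3, 7])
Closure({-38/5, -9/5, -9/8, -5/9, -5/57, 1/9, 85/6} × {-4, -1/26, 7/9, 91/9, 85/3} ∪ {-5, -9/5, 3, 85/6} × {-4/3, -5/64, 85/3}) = ({-5, -9/5, 3, 85/6} × {-4/3, -5/64, 85/3}) ∪ ({-38/5, -9/5, -9/8, -5/9, -5/57, 1/9, 85/6} × {-4, -1/26, 7/9, 91/9, 85/3})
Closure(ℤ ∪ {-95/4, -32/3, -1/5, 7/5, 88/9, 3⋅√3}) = ℤ ∪ {-95/4, -32/3, -1/5, 7/5, 88/9, 3⋅√3}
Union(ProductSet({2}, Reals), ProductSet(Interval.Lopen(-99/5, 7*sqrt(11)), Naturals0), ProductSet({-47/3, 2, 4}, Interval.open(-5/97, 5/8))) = Union(ProductSet({2}, Reals), ProductSet({-47/3, 2, 4}, Interval.open(-5/97, 5/8)), ProductSet(Interval.Lopen(-99/5, 7*sqrt(11)), Naturals0))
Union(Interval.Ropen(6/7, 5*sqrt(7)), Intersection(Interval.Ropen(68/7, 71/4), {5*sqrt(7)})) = Interval(6/7, 5*sqrt(7))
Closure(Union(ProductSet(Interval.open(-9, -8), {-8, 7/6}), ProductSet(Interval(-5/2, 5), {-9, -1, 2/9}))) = Union(ProductSet(Interval(-9, -8), {-8, 7/6}), ProductSet(Interval(-5/2, 5), {-9, -1, 2/9}))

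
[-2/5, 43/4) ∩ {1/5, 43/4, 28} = {1/5}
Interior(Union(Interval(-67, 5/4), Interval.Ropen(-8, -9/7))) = Interval.open(-67, 5/4)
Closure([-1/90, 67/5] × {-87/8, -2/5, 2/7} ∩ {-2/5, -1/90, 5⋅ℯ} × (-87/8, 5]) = {-1/90} × {-2/5, 2/7}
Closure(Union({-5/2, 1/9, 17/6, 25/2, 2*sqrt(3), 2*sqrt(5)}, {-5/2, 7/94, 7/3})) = {-5/2, 7/94, 1/9, 7/3, 17/6, 25/2, 2*sqrt(3), 2*sqrt(5)}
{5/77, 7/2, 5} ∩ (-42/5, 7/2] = {5/77, 7/2}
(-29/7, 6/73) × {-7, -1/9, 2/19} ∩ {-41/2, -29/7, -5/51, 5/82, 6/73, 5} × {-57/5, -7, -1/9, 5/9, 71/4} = {-5/51, 5/82} × {-7, -1/9}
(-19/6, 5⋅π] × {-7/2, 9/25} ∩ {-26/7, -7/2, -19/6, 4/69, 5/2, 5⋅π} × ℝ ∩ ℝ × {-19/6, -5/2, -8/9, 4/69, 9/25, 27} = {4/69, 5/2, 5⋅π} × {9/25}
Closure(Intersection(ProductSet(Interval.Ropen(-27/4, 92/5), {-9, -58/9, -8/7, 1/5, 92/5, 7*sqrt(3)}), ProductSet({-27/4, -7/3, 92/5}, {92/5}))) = ProductSet({-27/4, -7/3}, {92/5})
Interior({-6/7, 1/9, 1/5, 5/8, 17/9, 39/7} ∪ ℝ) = ℝ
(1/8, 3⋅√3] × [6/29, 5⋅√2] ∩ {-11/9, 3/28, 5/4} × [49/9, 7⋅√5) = {5/4} × [49/9, 5⋅√2]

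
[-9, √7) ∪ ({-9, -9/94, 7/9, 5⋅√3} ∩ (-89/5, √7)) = [-9, √7)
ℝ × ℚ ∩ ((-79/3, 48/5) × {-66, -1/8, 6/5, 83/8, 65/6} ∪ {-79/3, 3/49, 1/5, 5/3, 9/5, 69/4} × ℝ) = ({-79/3, 3/49, 1/5, 5/3, 9/5, 69/4} × ℚ) ∪ ((-79/3, 48/5) × {-66, -1/8, 6/5, 83/8, 65/6})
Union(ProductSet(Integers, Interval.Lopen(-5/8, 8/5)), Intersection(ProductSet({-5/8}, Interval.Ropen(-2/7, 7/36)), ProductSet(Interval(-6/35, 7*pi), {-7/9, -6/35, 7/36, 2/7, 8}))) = ProductSet(Integers, Interval.Lopen(-5/8, 8/5))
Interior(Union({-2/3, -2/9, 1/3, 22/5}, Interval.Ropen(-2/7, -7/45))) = Interval.open(-2/7, -7/45)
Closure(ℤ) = ℤ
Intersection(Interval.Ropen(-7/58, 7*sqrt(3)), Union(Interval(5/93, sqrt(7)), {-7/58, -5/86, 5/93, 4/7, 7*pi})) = Union({-7/58, -5/86}, Interval(5/93, sqrt(7)))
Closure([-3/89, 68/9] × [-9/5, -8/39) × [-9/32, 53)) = ([-3/89, 68/9] × [-9/5, -8/39] × {-9/32, 53}) ∪ ([-3/89, 68/9] × [-9/5, -8/39) × [-9/32, 53)) ∪ ((({-3/89, 68/9} × [-9/5, -8/39]) ∪ ([-3/89, 68/9] × {-9/5, -8/39})) × [-9/32, 53])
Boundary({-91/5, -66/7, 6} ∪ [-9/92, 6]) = {-91/5, -66/7, -9/92, 6}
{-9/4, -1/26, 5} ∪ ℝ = ℝ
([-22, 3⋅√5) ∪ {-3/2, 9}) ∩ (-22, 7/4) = (-22, 7/4)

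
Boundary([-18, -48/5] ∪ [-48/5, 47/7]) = {-18, 47/7}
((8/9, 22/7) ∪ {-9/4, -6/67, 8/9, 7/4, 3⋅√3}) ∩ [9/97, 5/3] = [8/9, 5/3]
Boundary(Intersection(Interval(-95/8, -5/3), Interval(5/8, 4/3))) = EmptySet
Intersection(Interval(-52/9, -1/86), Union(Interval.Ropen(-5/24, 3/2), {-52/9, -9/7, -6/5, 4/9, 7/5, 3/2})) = Union({-52/9, -9/7, -6/5}, Interval(-5/24, -1/86))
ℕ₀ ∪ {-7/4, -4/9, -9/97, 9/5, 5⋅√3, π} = {-7/4, -4/9, -9/97, 9/5, 5⋅√3, π} ∪ ℕ₀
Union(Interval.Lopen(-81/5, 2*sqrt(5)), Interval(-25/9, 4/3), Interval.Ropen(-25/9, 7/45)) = Interval.Lopen(-81/5, 2*sqrt(5))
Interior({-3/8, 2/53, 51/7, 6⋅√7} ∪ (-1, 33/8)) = (-1, 33/8)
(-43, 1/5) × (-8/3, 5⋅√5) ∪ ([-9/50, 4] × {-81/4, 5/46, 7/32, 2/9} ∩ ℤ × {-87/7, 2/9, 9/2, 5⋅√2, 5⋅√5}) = ({0, 1, …, 4} × {2/9}) ∪ ((-43, 1/5) × (-8/3, 5⋅√5))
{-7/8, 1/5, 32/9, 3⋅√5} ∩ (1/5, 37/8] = {32/9}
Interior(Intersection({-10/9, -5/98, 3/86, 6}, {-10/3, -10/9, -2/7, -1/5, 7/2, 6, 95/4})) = EmptySet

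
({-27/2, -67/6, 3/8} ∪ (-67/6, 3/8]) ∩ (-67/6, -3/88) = (-67/6, -3/88)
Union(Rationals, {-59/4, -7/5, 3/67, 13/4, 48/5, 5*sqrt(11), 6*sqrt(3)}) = Union({5*sqrt(11), 6*sqrt(3)}, Rationals)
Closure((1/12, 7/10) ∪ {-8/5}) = {-8/5} ∪ [1/12, 7/10]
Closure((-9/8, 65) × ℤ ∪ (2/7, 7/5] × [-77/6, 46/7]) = ([-9/8, 65] × ℤ) ∪ ([2/7, 7/5] × [-77/6, 46/7])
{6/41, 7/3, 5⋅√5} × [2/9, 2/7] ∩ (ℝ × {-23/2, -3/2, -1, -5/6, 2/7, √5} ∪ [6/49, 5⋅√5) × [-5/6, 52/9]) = ({6/41, 7/3} × [2/9, 2/7]) ∪ ({6/41, 7/3, 5⋅√5} × {2/7})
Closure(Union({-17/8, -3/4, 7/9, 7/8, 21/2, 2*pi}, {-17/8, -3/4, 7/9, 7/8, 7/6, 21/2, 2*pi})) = {-17/8, -3/4, 7/9, 7/8, 7/6, 21/2, 2*pi}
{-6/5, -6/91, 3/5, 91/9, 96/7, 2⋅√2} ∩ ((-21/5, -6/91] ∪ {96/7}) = {-6/5, -6/91, 96/7}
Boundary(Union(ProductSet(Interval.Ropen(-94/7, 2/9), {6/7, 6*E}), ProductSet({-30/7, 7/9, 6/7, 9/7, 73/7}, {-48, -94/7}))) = Union(ProductSet({-30/7, 7/9, 6/7, 9/7, 73/7}, {-48, -94/7}), ProductSet(Interval(-94/7, 2/9), {6/7, 6*E}))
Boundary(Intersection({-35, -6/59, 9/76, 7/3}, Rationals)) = {-35, -6/59, 9/76, 7/3}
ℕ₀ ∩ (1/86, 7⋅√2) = {1, 2, …, 9}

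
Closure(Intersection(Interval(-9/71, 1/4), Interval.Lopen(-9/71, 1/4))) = Interval(-9/71, 1/4)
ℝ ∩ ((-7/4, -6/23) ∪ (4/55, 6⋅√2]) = (-7/4, -6/23) ∪ (4/55, 6⋅√2]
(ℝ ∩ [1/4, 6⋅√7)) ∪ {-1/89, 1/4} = {-1/89} ∪ [1/4, 6⋅√7)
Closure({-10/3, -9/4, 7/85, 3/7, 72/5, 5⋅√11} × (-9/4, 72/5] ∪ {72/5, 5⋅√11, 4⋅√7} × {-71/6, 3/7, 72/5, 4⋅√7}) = ({-10/3, -9/4, 7/85, 3/7, 72/5, 5⋅√11} × [-9/4, 72/5]) ∪ ({72/5, 5⋅√11, 4⋅√7} × {-71/6, 3/7, 72/5, 4⋅√7})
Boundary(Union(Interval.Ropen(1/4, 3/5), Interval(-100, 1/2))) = {-100, 3/5}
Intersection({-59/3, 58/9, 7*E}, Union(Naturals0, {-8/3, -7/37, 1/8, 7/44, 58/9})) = {58/9}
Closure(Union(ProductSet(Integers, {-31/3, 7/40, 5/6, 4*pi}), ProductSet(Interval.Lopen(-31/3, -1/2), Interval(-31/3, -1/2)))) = Union(ProductSet(Integers, {-31/3, 7/40, 5/6, 4*pi}), ProductSet(Interval(-31/3, -1/2), Interval(-31/3, -1/2)))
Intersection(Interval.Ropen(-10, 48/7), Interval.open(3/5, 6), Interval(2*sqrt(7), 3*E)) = Interval.Ropen(2*sqrt(7), 6)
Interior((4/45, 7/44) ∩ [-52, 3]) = (4/45, 7/44)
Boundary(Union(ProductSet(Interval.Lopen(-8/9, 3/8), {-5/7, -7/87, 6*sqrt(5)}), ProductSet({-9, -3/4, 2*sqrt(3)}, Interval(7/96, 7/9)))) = Union(ProductSet({-9, -3/4, 2*sqrt(3)}, Interval(7/96, 7/9)), ProductSet(Interval(-8/9, 3/8), {-5/7, -7/87, 6*sqrt(5)}))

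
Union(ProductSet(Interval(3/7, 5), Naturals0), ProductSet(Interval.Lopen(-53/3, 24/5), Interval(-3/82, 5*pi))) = Union(ProductSet(Interval.Lopen(-53/3, 24/5), Interval(-3/82, 5*pi)), ProductSet(Interval(3/7, 5), Naturals0))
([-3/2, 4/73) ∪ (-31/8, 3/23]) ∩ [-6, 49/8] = (-31/8, 3/23]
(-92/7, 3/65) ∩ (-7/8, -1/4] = (-7/8, -1/4]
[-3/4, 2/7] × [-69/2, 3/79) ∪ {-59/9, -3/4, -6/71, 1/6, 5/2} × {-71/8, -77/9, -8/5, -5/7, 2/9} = ([-3/4, 2/7] × [-69/2, 3/79)) ∪ ({-59/9, -3/4, -6/71, 1/6, 5/2} × {-71/8, -77/9, -8/5, -5/7, 2/9})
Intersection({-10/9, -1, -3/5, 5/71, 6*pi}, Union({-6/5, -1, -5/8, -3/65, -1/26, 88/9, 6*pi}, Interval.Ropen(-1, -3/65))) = {-1, -3/5, 6*pi}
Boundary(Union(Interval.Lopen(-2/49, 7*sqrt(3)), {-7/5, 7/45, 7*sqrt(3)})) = {-7/5, -2/49, 7*sqrt(3)}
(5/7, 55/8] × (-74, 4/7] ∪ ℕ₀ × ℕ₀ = (ℕ₀ × ℕ₀) ∪ ((5/7, 55/8] × (-74, 4/7])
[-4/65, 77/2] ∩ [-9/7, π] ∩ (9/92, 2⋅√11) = (9/92, π]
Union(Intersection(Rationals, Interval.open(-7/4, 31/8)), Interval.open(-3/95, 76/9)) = Union(Intersection(Interval.open(-7/4, 31/8), Rationals), Interval.Ropen(-3/95, 76/9))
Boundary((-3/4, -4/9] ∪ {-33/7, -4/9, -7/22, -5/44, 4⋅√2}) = {-33/7, -3/4, -4/9, -7/22, -5/44, 4⋅√2}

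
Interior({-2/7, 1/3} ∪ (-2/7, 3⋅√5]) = (-2/7, 3⋅√5)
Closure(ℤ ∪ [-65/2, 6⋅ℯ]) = ℤ ∪ [-65/2, 6⋅ℯ]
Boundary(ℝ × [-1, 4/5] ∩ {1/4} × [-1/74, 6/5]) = {1/4} × [-1/74, 4/5]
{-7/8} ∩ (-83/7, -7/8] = {-7/8}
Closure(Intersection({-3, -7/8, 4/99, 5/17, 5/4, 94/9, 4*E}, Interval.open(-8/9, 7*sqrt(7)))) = {-7/8, 4/99, 5/17, 5/4, 94/9, 4*E}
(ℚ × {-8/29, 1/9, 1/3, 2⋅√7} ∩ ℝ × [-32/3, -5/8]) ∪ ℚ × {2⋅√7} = ℚ × {2⋅√7}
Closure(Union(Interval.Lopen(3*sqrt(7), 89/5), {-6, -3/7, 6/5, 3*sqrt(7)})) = Union({-6, -3/7, 6/5}, Interval(3*sqrt(7), 89/5))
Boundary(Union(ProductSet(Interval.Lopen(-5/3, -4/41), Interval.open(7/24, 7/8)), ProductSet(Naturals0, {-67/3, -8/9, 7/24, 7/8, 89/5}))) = Union(ProductSet({-5/3, -4/41}, Interval(7/24, 7/8)), ProductSet(Interval(-5/3, -4/41), {7/24, 7/8}), ProductSet(Naturals0, {-67/3, -8/9, 7/24, 7/8, 89/5}))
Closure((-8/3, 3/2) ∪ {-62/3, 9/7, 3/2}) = {-62/3} ∪ [-8/3, 3/2]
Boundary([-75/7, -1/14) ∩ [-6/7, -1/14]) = {-6/7, -1/14}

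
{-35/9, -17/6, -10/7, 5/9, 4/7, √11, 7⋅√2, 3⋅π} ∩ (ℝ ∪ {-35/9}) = {-35/9, -17/6, -10/7, 5/9, 4/7, √11, 7⋅√2, 3⋅π}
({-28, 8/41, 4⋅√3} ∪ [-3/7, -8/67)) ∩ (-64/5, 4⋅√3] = [-3/7, -8/67) ∪ {8/41, 4⋅√3}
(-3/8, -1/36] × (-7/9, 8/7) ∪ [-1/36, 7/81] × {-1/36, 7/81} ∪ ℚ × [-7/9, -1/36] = (ℚ × [-7/9, -1/36]) ∪ ([-1/36, 7/81] × {-1/36, 7/81}) ∪ ((-3/8, -1/36] × (-7/9, 8/7))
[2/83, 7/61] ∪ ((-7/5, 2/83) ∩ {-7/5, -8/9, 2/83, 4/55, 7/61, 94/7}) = {-8/9} ∪ [2/83, 7/61]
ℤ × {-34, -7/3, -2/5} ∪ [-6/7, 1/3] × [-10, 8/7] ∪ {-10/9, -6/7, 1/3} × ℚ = ({-10/9, -6/7, 1/3} × ℚ) ∪ (ℤ × {-34, -7/3, -2/5}) ∪ ([-6/7, 1/3] × [-10, 8/7])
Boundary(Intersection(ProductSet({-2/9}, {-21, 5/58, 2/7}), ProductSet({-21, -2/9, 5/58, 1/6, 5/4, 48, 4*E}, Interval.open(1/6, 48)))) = ProductSet({-2/9}, {2/7})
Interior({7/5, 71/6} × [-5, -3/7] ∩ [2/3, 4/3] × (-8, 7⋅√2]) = ∅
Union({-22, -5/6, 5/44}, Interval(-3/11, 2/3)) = Union({-22, -5/6}, Interval(-3/11, 2/3))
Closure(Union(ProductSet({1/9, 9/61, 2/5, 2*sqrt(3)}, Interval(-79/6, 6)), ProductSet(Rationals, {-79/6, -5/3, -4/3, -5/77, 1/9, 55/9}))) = Union(ProductSet({1/9, 9/61, 2/5, 2*sqrt(3)}, Interval(-79/6, 6)), ProductSet(Reals, {-79/6, -5/3, -4/3, -5/77, 1/9, 55/9}))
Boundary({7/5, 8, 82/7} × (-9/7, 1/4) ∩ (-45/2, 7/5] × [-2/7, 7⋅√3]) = {7/5} × [-2/7, 1/4]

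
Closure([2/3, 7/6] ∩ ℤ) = {1}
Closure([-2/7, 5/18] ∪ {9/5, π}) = [-2/7, 5/18] ∪ {9/5, π}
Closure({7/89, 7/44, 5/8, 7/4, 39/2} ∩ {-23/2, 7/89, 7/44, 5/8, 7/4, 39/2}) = {7/89, 7/44, 5/8, 7/4, 39/2}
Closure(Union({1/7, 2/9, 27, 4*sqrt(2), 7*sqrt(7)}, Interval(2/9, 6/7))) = Union({1/7, 27, 4*sqrt(2), 7*sqrt(7)}, Interval(2/9, 6/7))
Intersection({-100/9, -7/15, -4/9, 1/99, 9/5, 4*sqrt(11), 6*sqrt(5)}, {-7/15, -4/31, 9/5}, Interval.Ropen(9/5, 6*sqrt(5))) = {9/5}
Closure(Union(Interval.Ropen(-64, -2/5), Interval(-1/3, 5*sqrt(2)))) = Union(Interval(-64, -2/5), Interval(-1/3, 5*sqrt(2)))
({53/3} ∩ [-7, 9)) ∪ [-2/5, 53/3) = [-2/5, 53/3)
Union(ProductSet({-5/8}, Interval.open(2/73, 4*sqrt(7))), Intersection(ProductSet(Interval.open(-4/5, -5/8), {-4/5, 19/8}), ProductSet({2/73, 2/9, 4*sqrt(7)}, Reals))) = ProductSet({-5/8}, Interval.open(2/73, 4*sqrt(7)))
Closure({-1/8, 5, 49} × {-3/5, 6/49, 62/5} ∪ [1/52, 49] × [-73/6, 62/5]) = ({-1/8, 5, 49} × {-3/5, 6/49, 62/5}) ∪ ([1/52, 49] × [-73/6, 62/5])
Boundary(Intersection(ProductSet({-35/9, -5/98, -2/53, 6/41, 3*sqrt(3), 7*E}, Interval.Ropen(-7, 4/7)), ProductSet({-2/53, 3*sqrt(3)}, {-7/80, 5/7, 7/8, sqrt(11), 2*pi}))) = ProductSet({-2/53, 3*sqrt(3)}, {-7/80})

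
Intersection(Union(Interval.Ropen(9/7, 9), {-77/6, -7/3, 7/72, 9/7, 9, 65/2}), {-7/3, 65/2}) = {-7/3, 65/2}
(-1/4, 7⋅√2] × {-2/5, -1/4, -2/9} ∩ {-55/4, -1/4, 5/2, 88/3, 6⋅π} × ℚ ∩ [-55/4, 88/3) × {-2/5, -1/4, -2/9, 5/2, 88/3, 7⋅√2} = {5/2} × {-2/5, -1/4, -2/9}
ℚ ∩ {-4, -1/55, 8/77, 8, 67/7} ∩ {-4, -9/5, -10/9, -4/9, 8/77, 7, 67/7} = {-4, 8/77, 67/7}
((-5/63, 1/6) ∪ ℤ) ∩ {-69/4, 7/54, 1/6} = {7/54}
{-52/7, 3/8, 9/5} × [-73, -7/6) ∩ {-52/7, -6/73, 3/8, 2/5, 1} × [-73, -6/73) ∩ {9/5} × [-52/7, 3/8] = ∅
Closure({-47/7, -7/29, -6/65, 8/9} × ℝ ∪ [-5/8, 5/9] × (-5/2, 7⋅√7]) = ({-47/7, -7/29, -6/65, 8/9} × (-∞, ∞)) ∪ ([-5/8, 5/9] × [-5/2, 7⋅√7])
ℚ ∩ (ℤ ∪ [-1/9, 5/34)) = ℤ ∪ (ℚ ∩ [-1/9, 5/34))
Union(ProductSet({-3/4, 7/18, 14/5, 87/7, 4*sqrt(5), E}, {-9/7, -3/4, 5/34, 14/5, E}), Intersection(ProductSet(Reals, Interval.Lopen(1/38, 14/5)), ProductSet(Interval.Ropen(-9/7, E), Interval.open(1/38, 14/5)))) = Union(ProductSet({-3/4, 7/18, 14/5, 87/7, 4*sqrt(5), E}, {-9/7, -3/4, 5/34, 14/5, E}), ProductSet(Interval.Ropen(-9/7, E), Interval.open(1/38, 14/5)))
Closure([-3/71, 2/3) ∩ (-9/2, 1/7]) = [-3/71, 1/7]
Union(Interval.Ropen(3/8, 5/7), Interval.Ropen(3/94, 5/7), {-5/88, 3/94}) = Union({-5/88}, Interval.Ropen(3/94, 5/7))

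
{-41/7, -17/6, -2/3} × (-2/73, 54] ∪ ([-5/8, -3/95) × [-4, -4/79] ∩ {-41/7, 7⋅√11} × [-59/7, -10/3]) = {-41/7, -17/6, -2/3} × (-2/73, 54]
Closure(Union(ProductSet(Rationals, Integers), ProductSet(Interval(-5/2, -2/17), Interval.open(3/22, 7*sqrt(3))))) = Union(ProductSet(Interval(-5/2, -2/17), Interval(3/22, 7*sqrt(3))), ProductSet(Reals, Complement(Integers, Interval.open(3/22, 7*sqrt(3)))), ProductSet(Union(Interval(-oo, -5/2), Interval(-2/17, oo), Rationals), Integers))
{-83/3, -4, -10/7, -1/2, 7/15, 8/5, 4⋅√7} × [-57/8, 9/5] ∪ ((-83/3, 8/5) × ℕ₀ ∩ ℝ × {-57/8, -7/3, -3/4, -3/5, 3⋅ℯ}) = {-83/3, -4, -10/7, -1/2, 7/15, 8/5, 4⋅√7} × [-57/8, 9/5]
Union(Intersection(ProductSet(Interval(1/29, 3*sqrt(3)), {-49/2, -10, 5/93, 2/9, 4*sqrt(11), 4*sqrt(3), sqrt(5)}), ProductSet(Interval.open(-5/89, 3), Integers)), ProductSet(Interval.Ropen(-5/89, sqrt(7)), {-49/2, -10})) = Union(ProductSet(Interval.Ropen(-5/89, sqrt(7)), {-49/2, -10}), ProductSet(Interval.Ropen(1/29, 3), {-10}))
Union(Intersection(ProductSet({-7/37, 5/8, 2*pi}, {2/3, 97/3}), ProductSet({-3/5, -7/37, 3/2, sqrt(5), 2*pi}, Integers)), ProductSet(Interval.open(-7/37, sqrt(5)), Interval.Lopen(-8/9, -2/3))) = ProductSet(Interval.open(-7/37, sqrt(5)), Interval.Lopen(-8/9, -2/3))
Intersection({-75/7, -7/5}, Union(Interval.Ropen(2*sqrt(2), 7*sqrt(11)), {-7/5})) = {-7/5}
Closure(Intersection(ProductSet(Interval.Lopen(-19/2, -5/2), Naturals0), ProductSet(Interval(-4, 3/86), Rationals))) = ProductSet(Interval(-4, -5/2), Naturals0)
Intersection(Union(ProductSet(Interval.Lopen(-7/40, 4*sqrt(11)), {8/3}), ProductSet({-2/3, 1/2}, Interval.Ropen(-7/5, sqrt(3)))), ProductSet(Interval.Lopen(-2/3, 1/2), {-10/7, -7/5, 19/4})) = ProductSet({1/2}, {-7/5})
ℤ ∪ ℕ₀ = ℤ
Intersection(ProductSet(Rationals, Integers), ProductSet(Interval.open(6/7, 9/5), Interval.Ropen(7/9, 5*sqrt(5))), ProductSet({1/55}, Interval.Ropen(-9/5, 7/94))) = EmptySet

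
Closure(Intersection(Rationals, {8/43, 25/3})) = {8/43, 25/3}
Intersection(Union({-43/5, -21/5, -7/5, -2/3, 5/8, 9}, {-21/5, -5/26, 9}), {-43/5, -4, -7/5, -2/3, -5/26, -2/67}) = {-43/5, -7/5, -2/3, -5/26}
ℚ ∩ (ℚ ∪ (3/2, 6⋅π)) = ℚ ∪ (ℚ ∩ [3/2, 6⋅π))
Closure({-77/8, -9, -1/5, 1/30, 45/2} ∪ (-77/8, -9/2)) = [-77/8, -9/2] ∪ {-1/5, 1/30, 45/2}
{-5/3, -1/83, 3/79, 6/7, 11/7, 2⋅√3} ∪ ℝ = ℝ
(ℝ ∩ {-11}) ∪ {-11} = {-11}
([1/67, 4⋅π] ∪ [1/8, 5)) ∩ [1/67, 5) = [1/67, 5)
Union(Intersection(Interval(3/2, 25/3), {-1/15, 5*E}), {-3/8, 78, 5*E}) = {-3/8, 78, 5*E}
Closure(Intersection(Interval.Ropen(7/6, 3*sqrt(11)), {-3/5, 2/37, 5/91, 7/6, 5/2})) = {7/6, 5/2}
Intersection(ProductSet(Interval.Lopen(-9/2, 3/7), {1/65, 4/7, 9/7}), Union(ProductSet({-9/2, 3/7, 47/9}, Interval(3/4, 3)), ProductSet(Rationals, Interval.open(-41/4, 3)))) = ProductSet(Intersection(Interval.Lopen(-9/2, 3/7), Rationals), {1/65, 4/7, 9/7})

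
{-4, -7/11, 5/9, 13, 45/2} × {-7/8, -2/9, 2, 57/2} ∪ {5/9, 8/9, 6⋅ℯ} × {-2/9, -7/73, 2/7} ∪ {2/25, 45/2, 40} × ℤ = ({2/25, 45/2, 40} × ℤ) ∪ ({5/9, 8/9, 6⋅ℯ} × {-2/9, -7/73, 2/7}) ∪ ({-4, -7/11, 5/9, 13, 45/2} × {-7/8, -2/9, 2, 57/2})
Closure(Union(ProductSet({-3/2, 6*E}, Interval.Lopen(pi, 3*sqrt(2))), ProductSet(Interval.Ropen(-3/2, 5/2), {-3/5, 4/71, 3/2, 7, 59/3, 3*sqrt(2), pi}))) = Union(ProductSet({-3/2, 6*E}, Interval(pi, 3*sqrt(2))), ProductSet(Interval(-3/2, 5/2), {-3/5, 4/71, 3/2, 7, 59/3, 3*sqrt(2), pi}))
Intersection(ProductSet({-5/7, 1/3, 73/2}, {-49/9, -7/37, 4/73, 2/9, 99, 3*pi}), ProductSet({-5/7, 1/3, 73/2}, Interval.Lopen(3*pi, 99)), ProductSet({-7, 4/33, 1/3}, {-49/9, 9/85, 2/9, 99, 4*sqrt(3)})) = ProductSet({1/3}, {99})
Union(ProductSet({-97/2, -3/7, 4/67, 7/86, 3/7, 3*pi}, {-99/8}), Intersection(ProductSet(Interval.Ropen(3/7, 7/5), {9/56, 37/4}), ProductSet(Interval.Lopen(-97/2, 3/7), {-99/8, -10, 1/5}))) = ProductSet({-97/2, -3/7, 4/67, 7/86, 3/7, 3*pi}, {-99/8})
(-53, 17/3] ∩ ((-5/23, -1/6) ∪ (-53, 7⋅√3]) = (-53, 17/3]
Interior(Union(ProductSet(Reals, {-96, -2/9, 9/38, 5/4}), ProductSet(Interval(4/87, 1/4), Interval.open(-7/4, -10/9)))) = ProductSet(Interval.open(4/87, 1/4), Interval.open(-7/4, -10/9))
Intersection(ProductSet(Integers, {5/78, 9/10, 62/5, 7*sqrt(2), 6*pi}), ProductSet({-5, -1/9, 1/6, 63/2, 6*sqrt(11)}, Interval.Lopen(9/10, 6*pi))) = ProductSet({-5}, {62/5, 7*sqrt(2), 6*pi})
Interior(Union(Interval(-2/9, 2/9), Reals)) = Interval(-oo, oo)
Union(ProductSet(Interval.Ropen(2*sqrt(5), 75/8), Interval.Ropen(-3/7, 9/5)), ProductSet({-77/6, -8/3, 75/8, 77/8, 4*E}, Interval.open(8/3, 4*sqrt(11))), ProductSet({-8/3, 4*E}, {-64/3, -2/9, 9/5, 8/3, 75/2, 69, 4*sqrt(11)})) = Union(ProductSet({-8/3, 4*E}, {-64/3, -2/9, 9/5, 8/3, 75/2, 69, 4*sqrt(11)}), ProductSet({-77/6, -8/3, 75/8, 77/8, 4*E}, Interval.open(8/3, 4*sqrt(11))), ProductSet(Interval.Ropen(2*sqrt(5), 75/8), Interval.Ropen(-3/7, 9/5)))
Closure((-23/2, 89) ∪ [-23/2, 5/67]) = [-23/2, 89]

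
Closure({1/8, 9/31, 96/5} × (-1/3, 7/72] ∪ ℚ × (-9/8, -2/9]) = (ℝ × [-9/8, -2/9]) ∪ ({1/8, 9/31, 96/5} × [-1/3, 7/72])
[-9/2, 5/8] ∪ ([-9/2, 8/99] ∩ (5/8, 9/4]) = [-9/2, 5/8]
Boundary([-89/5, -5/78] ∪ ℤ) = {-89/5, -5/78} ∪ (ℤ \ (-89/5, -5/78))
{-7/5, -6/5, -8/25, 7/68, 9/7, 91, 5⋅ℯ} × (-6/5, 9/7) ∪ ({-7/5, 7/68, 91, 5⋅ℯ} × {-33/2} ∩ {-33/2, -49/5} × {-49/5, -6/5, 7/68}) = {-7/5, -6/5, -8/25, 7/68, 9/7, 91, 5⋅ℯ} × (-6/5, 9/7)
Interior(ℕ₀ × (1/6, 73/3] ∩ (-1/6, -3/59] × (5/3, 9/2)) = ∅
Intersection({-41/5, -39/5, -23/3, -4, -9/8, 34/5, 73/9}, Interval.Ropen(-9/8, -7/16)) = {-9/8}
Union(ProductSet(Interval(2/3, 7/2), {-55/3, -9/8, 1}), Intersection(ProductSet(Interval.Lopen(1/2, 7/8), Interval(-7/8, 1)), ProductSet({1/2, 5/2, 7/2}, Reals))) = ProductSet(Interval(2/3, 7/2), {-55/3, -9/8, 1})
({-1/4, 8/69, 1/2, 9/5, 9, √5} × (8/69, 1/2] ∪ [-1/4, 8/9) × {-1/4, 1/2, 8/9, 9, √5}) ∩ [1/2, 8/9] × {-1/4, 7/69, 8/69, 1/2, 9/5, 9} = [1/2, 8/9) × {-1/4, 1/2, 9}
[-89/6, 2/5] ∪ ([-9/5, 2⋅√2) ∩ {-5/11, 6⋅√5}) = [-89/6, 2/5]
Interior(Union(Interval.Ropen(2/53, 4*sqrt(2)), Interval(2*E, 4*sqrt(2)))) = Interval.open(2/53, 4*sqrt(2))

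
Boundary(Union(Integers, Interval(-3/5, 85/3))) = Union(Complement(Integers, Interval.open(-3/5, 85/3)), {-3/5, 85/3})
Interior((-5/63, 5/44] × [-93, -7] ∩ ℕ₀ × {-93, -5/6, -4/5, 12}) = ∅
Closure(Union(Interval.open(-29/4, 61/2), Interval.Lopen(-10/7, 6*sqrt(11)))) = Interval(-29/4, 61/2)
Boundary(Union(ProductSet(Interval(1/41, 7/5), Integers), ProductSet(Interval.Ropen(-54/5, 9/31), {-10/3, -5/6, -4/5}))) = Union(ProductSet(Interval(-54/5, 9/31), {-10/3, -5/6, -4/5}), ProductSet(Interval(1/41, 7/5), Integers))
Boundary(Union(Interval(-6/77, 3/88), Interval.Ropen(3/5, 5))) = {-6/77, 3/88, 3/5, 5}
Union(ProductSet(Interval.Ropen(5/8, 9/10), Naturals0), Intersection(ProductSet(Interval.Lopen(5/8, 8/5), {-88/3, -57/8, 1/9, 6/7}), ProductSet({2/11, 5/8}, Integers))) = ProductSet(Interval.Ropen(5/8, 9/10), Naturals0)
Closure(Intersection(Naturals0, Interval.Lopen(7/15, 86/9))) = Range(1, 10, 1)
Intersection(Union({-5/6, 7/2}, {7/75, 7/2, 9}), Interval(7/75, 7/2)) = {7/75, 7/2}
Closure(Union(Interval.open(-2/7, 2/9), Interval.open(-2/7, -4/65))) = Interval(-2/7, 2/9)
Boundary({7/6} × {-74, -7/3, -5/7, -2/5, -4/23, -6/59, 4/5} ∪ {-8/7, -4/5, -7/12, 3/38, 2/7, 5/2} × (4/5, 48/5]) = ({7/6} × {-74, -7/3, -5/7, -2/5, -4/23, -6/59, 4/5}) ∪ ({-8/7, -4/5, -7/12, 3/38, 2/7, 5/2} × [4/5, 48/5])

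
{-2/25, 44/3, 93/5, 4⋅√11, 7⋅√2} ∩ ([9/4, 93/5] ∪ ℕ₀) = {44/3, 93/5, 4⋅√11, 7⋅√2}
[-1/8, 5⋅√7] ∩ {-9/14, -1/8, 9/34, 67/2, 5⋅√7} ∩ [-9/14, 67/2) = {-1/8, 9/34, 5⋅√7}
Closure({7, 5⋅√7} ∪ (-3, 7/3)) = [-3, 7/3] ∪ {7, 5⋅√7}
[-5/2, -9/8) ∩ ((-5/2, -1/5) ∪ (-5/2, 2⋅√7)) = (-5/2, -9/8)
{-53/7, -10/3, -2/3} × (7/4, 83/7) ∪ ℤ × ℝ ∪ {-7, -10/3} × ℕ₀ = (ℤ × ℝ) ∪ ({-7, -10/3} × ℕ₀) ∪ ({-53/7, -10/3, -2/3} × (7/4, 83/7))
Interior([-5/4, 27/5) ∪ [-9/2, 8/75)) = (-9/2, 27/5)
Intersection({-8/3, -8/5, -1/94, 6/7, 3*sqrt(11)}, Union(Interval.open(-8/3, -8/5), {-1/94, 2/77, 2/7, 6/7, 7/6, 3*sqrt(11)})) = {-1/94, 6/7, 3*sqrt(11)}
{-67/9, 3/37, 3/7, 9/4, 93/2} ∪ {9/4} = {-67/9, 3/37, 3/7, 9/4, 93/2}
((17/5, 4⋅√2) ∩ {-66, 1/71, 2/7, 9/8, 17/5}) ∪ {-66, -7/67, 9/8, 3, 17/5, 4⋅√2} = {-66, -7/67, 9/8, 3, 17/5, 4⋅√2}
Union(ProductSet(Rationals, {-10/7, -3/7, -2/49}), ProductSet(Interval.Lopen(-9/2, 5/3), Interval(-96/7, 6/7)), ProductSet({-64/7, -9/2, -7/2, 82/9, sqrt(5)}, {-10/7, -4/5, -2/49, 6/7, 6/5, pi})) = Union(ProductSet({-64/7, -9/2, -7/2, 82/9, sqrt(5)}, {-10/7, -4/5, -2/49, 6/7, 6/5, pi}), ProductSet(Interval.Lopen(-9/2, 5/3), Interval(-96/7, 6/7)), ProductSet(Rationals, {-10/7, -3/7, -2/49}))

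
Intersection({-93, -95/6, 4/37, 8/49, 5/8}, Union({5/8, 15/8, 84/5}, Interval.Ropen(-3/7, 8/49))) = {4/37, 5/8}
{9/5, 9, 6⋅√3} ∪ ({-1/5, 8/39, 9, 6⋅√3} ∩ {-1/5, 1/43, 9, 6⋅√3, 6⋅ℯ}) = {-1/5, 9/5, 9, 6⋅√3}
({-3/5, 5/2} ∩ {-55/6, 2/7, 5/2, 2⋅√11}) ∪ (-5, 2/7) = (-5, 2/7) ∪ {5/2}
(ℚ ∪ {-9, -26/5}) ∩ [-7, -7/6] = ℚ ∩ [-7, -7/6]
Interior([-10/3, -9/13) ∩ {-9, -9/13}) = ∅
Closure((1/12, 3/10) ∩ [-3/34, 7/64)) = [1/12, 7/64]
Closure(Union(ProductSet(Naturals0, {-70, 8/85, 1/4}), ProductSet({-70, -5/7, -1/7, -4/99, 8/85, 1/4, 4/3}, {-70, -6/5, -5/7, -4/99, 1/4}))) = Union(ProductSet({-70, -5/7, -1/7, -4/99, 8/85, 1/4, 4/3}, {-70, -6/5, -5/7, -4/99, 1/4}), ProductSet(Naturals0, {-70, 8/85, 1/4}))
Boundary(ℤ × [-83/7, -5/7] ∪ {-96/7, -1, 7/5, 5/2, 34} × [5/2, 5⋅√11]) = (ℤ × [-83/7, -5/7]) ∪ ({-96/7, -1, 7/5, 5/2, 34} × [5/2, 5⋅√11])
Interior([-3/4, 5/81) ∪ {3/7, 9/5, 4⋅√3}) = (-3/4, 5/81)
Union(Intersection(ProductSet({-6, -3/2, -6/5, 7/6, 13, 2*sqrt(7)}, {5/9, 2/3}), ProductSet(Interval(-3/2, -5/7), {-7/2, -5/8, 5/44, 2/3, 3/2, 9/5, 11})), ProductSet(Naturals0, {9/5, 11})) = Union(ProductSet({-3/2, -6/5}, {2/3}), ProductSet(Naturals0, {9/5, 11}))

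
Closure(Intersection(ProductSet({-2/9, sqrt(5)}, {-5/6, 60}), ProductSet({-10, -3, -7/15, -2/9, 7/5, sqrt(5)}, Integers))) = ProductSet({-2/9, sqrt(5)}, {60})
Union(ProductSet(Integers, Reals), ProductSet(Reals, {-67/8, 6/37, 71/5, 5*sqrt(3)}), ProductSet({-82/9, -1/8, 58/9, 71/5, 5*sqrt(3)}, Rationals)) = Union(ProductSet({-82/9, -1/8, 58/9, 71/5, 5*sqrt(3)}, Rationals), ProductSet(Integers, Reals), ProductSet(Reals, {-67/8, 6/37, 71/5, 5*sqrt(3)}))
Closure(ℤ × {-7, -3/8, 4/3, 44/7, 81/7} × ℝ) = ℤ × {-7, -3/8, 4/3, 44/7, 81/7} × ℝ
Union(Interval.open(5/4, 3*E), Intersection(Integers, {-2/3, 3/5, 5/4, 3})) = Interval.open(5/4, 3*E)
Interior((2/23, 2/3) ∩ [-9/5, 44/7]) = (2/23, 2/3)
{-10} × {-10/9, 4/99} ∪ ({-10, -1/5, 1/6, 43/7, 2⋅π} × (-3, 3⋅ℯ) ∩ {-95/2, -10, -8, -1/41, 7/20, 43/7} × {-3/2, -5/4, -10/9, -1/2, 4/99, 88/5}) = {-10, 43/7} × {-3/2, -5/4, -10/9, -1/2, 4/99}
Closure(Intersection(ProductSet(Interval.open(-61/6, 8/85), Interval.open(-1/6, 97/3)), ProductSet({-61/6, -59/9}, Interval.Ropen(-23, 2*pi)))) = ProductSet({-59/9}, Interval(-1/6, 2*pi))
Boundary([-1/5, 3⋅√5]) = {-1/5, 3⋅√5}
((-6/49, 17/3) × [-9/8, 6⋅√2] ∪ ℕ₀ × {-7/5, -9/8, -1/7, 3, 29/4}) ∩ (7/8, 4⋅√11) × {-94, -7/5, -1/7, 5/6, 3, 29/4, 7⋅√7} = ({1, 2, …, 13} × {-7/5, -1/7, 3, 29/4}) ∪ ((7/8, 17/3) × {-1/7, 5/6, 3, 29/4})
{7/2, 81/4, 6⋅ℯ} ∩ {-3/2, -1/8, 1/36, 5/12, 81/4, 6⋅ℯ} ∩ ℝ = {81/4, 6⋅ℯ}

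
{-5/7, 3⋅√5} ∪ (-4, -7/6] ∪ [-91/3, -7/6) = [-91/3, -7/6] ∪ {-5/7, 3⋅√5}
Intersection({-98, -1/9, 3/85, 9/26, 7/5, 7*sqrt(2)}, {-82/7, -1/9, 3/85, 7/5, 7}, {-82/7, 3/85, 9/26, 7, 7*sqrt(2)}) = {3/85}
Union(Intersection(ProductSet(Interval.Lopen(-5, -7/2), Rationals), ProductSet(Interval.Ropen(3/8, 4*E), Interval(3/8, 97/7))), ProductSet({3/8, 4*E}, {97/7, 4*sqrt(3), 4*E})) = ProductSet({3/8, 4*E}, {97/7, 4*sqrt(3), 4*E})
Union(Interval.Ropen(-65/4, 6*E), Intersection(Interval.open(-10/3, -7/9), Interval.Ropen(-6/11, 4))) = Interval.Ropen(-65/4, 6*E)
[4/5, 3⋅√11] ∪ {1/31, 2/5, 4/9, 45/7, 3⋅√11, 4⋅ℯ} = {1/31, 2/5, 4/9, 4⋅ℯ} ∪ [4/5, 3⋅√11]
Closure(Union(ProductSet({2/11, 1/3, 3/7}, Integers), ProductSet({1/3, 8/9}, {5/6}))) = Union(ProductSet({1/3, 8/9}, {5/6}), ProductSet({2/11, 1/3, 3/7}, Integers))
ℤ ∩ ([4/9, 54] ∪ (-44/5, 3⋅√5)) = {-8, -7, …, 54}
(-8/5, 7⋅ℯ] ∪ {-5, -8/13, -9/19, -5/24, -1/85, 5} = {-5} ∪ (-8/5, 7⋅ℯ]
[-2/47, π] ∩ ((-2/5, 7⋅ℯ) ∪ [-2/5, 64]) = [-2/47, π]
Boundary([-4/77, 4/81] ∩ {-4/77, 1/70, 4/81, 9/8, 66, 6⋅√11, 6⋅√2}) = {-4/77, 1/70, 4/81}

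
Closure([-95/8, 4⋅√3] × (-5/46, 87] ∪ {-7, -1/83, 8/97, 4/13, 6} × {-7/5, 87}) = ({-7, -1/83, 8/97, 4/13, 6} × {-7/5, 87}) ∪ ([-95/8, 4⋅√3] × [-5/46, 87])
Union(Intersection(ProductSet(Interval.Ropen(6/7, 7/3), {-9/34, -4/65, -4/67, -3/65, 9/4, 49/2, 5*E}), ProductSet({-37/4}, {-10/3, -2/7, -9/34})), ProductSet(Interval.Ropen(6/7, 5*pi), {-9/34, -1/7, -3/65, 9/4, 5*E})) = ProductSet(Interval.Ropen(6/7, 5*pi), {-9/34, -1/7, -3/65, 9/4, 5*E})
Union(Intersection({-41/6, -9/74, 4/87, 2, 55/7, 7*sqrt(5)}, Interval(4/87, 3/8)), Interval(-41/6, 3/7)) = Interval(-41/6, 3/7)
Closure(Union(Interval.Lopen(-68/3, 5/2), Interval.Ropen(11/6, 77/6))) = Interval(-68/3, 77/6)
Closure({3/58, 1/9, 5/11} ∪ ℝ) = ℝ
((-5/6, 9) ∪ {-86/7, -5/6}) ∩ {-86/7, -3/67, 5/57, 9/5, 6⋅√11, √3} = {-86/7, -3/67, 5/57, 9/5, √3}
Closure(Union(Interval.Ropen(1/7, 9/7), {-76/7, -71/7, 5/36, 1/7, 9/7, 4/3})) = Union({-76/7, -71/7, 5/36, 4/3}, Interval(1/7, 9/7))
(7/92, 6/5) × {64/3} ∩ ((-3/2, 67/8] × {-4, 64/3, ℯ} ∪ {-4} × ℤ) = (7/92, 6/5) × {64/3}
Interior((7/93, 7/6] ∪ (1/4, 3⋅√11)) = (7/93, 3⋅√11)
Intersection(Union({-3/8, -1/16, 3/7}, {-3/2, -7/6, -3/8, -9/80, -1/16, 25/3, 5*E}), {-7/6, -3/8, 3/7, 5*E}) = {-7/6, -3/8, 3/7, 5*E}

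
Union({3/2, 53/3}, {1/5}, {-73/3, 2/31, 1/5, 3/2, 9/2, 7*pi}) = {-73/3, 2/31, 1/5, 3/2, 9/2, 53/3, 7*pi}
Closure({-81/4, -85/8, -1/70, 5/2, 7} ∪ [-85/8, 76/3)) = {-81/4} ∪ [-85/8, 76/3]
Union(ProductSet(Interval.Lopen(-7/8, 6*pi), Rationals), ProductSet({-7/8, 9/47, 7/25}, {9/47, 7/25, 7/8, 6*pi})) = Union(ProductSet({-7/8, 9/47, 7/25}, {9/47, 7/25, 7/8, 6*pi}), ProductSet(Interval.Lopen(-7/8, 6*pi), Rationals))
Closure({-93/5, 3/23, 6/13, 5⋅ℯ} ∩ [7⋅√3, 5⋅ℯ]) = {5⋅ℯ}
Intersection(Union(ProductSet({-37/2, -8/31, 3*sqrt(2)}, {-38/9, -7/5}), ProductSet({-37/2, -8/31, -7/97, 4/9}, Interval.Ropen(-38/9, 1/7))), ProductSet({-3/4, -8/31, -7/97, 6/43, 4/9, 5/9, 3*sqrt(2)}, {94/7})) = EmptySet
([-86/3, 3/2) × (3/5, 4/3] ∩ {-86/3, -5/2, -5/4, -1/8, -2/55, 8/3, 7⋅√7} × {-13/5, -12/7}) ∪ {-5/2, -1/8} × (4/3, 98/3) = {-5/2, -1/8} × (4/3, 98/3)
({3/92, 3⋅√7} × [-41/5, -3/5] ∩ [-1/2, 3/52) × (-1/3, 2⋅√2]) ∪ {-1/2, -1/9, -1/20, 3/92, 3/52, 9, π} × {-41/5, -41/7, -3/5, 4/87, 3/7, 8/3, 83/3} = {-1/2, -1/9, -1/20, 3/92, 3/52, 9, π} × {-41/5, -41/7, -3/5, 4/87, 3/7, 8/3, 83/3}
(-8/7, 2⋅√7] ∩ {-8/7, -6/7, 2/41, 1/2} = {-6/7, 2/41, 1/2}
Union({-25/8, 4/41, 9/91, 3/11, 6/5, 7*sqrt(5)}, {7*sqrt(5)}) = {-25/8, 4/41, 9/91, 3/11, 6/5, 7*sqrt(5)}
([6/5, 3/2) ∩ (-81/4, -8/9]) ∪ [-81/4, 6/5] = [-81/4, 6/5]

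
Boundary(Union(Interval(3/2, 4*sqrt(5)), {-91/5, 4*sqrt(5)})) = {-91/5, 3/2, 4*sqrt(5)}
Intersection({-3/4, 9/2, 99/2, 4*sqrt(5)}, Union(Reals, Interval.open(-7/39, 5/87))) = {-3/4, 9/2, 99/2, 4*sqrt(5)}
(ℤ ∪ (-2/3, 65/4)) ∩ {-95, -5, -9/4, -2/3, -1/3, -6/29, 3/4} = {-95, -5, -1/3, -6/29, 3/4}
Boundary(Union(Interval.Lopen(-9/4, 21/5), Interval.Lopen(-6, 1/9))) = {-6, 21/5}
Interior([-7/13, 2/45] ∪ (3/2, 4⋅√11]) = (-7/13, 2/45) ∪ (3/2, 4⋅√11)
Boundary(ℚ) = ℝ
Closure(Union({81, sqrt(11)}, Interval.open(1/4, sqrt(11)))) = Union({81}, Interval(1/4, sqrt(11)))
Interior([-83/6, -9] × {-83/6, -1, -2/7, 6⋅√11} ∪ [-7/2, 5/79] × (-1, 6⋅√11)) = (-7/2, 5/79) × (-1, 6⋅√11)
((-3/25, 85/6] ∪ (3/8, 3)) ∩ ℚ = ℚ ∩ (-3/25, 85/6]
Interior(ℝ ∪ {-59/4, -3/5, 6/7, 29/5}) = ℝ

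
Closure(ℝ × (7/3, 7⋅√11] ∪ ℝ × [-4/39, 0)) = ℝ × ([-4/39, 0] ∪ [7/3, 7⋅√11])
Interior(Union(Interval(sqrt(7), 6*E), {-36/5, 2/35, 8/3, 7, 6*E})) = Interval.open(sqrt(7), 6*E)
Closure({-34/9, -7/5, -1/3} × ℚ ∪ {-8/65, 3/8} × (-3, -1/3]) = ({-34/9, -7/5, -1/3} × ℝ) ∪ ({-8/65, 3/8} × [-3, -1/3])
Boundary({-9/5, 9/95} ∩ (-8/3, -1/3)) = {-9/5}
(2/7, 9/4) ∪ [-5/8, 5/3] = [-5/8, 9/4)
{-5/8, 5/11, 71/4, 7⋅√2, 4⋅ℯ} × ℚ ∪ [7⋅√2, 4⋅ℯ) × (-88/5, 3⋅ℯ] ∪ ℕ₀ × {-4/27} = (ℕ₀ × {-4/27}) ∪ ({-5/8, 5/11, 71/4, 7⋅√2, 4⋅ℯ} × ℚ) ∪ ([7⋅√2, 4⋅ℯ) × (-88/5, 3⋅ℯ])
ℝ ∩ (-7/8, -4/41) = (-7/8, -4/41)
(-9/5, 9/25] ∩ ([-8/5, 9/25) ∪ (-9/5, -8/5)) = (-9/5, 9/25)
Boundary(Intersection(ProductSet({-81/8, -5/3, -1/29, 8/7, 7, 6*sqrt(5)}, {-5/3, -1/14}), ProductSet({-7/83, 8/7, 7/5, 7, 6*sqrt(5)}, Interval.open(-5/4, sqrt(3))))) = ProductSet({8/7, 7, 6*sqrt(5)}, {-1/14})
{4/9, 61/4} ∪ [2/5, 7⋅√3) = [2/5, 7⋅√3) ∪ {61/4}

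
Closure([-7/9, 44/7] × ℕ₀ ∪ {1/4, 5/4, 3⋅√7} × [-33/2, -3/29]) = ([-7/9, 44/7] × ℕ₀) ∪ ({1/4, 5/4, 3⋅√7} × [-33/2, -3/29])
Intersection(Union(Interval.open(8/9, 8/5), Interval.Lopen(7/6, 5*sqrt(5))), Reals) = Interval.Lopen(8/9, 5*sqrt(5))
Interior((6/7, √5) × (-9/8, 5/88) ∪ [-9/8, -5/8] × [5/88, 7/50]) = ((-9/8, -5/8) × (5/88, 7/50)) ∪ ((6/7, √5) × (-9/8, 5/88))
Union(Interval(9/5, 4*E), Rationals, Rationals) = Union(Interval(9/5, 4*E), Rationals)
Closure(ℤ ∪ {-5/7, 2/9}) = ℤ ∪ {-5/7, 2/9}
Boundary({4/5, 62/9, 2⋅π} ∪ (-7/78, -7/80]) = {-7/78, -7/80, 4/5, 62/9, 2⋅π}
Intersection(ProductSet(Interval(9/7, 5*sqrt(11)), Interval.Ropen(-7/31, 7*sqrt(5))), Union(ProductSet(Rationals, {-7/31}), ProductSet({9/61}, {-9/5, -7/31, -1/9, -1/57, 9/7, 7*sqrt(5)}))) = ProductSet(Intersection(Interval(9/7, 5*sqrt(11)), Rationals), {-7/31})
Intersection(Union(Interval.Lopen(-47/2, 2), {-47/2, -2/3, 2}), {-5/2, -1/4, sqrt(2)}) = {-5/2, -1/4, sqrt(2)}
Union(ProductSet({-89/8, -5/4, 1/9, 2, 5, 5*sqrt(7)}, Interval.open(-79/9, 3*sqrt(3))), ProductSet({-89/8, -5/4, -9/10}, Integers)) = Union(ProductSet({-89/8, -5/4, -9/10}, Integers), ProductSet({-89/8, -5/4, 1/9, 2, 5, 5*sqrt(7)}, Interval.open(-79/9, 3*sqrt(3))))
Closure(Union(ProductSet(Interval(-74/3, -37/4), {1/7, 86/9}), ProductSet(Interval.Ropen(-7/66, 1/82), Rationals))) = Union(ProductSet(Interval(-74/3, -37/4), {1/7, 86/9}), ProductSet(Interval(-7/66, 1/82), Reals))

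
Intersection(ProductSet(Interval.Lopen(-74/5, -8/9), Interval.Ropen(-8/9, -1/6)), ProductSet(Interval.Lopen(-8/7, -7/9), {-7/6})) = EmptySet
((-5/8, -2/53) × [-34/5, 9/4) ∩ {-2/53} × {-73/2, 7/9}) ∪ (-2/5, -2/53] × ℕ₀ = (-2/5, -2/53] × ℕ₀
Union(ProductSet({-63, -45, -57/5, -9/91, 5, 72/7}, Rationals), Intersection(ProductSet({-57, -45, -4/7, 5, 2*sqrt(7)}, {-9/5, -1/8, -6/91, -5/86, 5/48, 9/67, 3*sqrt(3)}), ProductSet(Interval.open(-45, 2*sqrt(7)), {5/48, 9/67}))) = Union(ProductSet({-4/7, 5}, {5/48, 9/67}), ProductSet({-63, -45, -57/5, -9/91, 5, 72/7}, Rationals))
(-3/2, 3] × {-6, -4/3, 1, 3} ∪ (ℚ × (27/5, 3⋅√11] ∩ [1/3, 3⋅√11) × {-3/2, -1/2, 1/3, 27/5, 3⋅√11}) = ((-3/2, 3] × {-6, -4/3, 1, 3}) ∪ ((ℚ ∩ [1/3, 3⋅√11)) × {3⋅√11})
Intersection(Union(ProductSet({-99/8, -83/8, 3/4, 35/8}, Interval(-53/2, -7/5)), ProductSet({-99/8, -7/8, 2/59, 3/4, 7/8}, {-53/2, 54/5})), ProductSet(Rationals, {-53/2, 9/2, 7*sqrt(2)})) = ProductSet({-99/8, -83/8, -7/8, 2/59, 3/4, 7/8, 35/8}, {-53/2})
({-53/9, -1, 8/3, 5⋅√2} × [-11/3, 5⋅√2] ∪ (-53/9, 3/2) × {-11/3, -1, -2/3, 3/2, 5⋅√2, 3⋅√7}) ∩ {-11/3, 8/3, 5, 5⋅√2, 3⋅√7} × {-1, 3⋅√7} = ({-11/3} × {-1, 3⋅√7}) ∪ ({8/3, 5⋅√2} × {-1})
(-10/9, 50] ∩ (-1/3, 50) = (-1/3, 50)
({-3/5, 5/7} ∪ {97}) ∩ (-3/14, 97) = {5/7}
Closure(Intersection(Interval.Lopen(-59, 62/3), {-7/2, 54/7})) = {-7/2, 54/7}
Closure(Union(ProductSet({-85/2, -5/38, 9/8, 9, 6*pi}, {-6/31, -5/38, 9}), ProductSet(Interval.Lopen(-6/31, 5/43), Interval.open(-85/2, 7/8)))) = Union(ProductSet({-6/31, 5/43}, Interval(-85/2, 7/8)), ProductSet({-85/2, -5/38, 9/8, 9, 6*pi}, {-6/31, -5/38, 9}), ProductSet(Interval(-6/31, 5/43), {-85/2, 7/8}), ProductSet(Interval.Lopen(-6/31, 5/43), Interval.open(-85/2, 7/8)))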